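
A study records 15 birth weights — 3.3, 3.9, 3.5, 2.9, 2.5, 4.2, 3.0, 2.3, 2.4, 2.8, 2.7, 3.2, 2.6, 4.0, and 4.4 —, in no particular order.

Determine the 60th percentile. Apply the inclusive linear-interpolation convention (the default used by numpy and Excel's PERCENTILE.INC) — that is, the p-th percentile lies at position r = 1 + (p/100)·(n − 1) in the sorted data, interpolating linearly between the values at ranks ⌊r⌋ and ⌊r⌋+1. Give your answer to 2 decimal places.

3.24

Sorted: 2.3, 2.4, 2.5, 2.6, 2.7, 2.8, 2.9, 3.0, 3.2, 3.3, 3.5, 3.9, 4.0, 4.2, 4.4.
n = 15.
r = 1 + (60/100)·(15 − 1) = 1 + 8.4 = 9.4.
Rank 9 is 3.2 and rank 10 is 3.3.
Interpolate: 3.2 + 0.4·(3.3 − 3.2) = 3.2 + 0.4·0.1 = 3.24.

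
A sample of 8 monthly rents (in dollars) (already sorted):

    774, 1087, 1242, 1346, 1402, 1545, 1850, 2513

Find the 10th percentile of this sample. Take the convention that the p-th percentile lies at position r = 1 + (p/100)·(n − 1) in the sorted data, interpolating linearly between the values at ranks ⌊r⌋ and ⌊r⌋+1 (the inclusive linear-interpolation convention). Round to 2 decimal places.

993.10

n = 8.
r = 1 + (10/100)·(8 − 1) = 1 + 0.7 = 1.7.
Rank 1 is 774 and rank 2 is 1087.
Interpolate: 774 + 0.7·(1087 − 774) = 774 + 0.7·313 = 993.1.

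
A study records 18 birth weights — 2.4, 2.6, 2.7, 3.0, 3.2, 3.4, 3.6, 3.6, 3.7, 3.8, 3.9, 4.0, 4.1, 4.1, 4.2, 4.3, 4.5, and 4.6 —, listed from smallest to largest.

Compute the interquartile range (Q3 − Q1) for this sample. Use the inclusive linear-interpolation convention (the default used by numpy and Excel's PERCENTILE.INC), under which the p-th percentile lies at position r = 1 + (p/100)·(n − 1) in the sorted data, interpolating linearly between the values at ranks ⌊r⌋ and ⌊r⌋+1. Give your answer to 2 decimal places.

0.85

n = 18.
P25: r = 5.25; ranks 5–6 are 3.2, 3.4; interpolating gives 3.25.
P75: r = 13.75; ranks 13–14 are 4.1, 4.1; interpolating gives 4.1.
Difference: 4.1 − 3.25 = 0.85.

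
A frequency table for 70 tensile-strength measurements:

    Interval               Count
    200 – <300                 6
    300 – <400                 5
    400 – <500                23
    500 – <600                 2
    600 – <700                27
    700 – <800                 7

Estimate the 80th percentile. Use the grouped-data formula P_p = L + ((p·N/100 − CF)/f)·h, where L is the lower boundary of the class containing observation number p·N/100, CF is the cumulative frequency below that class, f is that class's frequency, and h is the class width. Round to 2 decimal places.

674.07

N = 70; target position k = 80/100 · 70 = 56.
Cumulative frequencies: 6, 11, 34, 36, 63, 70.
Observation 56 falls in the class 600 – <700.
L = 600, CF = 36, f = 27, h = 100.
P80 = 600 + ((56 − 36)/27)·100 = 600 + 74.0741 = 674.074.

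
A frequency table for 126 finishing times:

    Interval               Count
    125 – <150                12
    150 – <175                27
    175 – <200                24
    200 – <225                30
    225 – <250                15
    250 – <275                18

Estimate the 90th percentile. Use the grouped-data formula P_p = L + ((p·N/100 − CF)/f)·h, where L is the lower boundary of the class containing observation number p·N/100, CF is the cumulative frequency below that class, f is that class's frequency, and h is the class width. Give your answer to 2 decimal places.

N = 126; target position k = 90/100 · 126 = 113.4.
Cumulative frequencies: 12, 39, 63, 93, 108, 126.
Observation 113.4 falls in the class 250 – <275.
L = 250, CF = 108, f = 18, h = 25.
P90 = 250 + ((113.4 − 108)/18)·25 = 250 + 7.5 = 257.5.

257.50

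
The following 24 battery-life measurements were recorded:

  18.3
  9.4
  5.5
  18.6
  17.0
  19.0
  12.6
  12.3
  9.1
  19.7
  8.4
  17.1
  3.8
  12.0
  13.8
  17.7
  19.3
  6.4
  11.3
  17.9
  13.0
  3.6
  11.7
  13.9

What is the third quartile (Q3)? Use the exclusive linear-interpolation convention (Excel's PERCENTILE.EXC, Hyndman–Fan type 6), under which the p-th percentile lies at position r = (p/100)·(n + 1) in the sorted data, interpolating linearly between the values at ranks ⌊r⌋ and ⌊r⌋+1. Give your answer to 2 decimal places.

17.85

Sorted: 3.6, 3.8, 5.5, 6.4, 8.4, 9.1, 9.4, 11.3, 11.7, 12.0, 12.3, 12.6, 13.0, 13.8, 13.9, 17.0, 17.1, 17.7, 17.9, 18.3, 18.6, 19.0, 19.3, 19.7.
n = 24.
r = (75/100)·(24 + 1) = 18.75.
Rank 18 is 17.7 and rank 19 is 17.9.
Interpolate: 17.7 + 0.75·(17.9 − 17.7) = 17.7 + 0.75·0.2 = 17.85.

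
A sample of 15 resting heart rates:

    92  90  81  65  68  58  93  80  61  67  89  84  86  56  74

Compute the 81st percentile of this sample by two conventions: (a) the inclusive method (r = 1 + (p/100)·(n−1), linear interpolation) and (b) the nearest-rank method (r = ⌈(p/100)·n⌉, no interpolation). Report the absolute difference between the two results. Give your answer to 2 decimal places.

Sorted: 56, 58, 61, 65, 67, 68, 74, 80, 81, 84, 86, 89, 90, 92, 93.
n = 15.
(a) r = 12.34; between ranks 12 (89) and 13 (90): 89.34.
(b) the nearest-rank method: rank 13 → 90.
|89.34 − 90| = 0.66.

0.66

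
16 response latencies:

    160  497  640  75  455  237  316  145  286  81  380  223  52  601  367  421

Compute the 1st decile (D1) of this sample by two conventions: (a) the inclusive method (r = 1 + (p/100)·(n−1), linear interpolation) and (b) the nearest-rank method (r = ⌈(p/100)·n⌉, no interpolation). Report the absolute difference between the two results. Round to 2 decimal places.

Sorted: 52, 75, 81, 145, 160, 223, 237, 286, 316, 367, 380, 421, 455, 497, 601, 640.
n = 16.
(a) r = 2.5; between ranks 2 (75) and 3 (81): 78.
(b) the nearest-rank method: rank 2 → 75.
|78 − 75| = 3.

3.00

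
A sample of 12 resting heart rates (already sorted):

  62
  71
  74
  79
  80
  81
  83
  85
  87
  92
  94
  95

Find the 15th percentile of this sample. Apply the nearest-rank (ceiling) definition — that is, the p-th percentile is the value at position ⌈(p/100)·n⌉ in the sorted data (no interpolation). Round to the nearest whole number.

71

n = 12.
Position = ⌈15/100 · 12⌉ = ⌈1.8⌉ = 2.
The value at rank 2 is 71.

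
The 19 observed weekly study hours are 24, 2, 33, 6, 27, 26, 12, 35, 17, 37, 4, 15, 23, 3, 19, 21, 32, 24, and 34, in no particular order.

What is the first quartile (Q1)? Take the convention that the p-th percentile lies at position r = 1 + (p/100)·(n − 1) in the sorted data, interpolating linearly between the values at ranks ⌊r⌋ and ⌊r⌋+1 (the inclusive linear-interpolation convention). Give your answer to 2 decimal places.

Sorted: 2, 3, 4, 6, 12, 15, 17, 19, 21, 23, 24, 24, 26, 27, 32, 33, 34, 35, 37.
n = 19.
r = 1 + (25/100)·(19 − 1) = 1 + 4.5 = 5.5.
Rank 5 is 12 and rank 6 is 15.
Interpolate: 12 + 0.5·(15 − 12) = 12 + 0.5·3 = 13.5.

13.50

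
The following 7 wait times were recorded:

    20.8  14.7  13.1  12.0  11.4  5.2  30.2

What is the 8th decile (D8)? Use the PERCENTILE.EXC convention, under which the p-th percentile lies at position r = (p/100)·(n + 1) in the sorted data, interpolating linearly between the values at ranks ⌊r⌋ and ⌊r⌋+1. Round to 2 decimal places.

24.56

Sorted: 5.2, 11.4, 12.0, 13.1, 14.7, 20.8, 30.2.
n = 7.
r = (80/100)·(7 + 1) = 6.4.
Rank 6 is 20.8 and rank 7 is 30.2.
Interpolate: 20.8 + 0.4·(30.2 − 20.8) = 20.8 + 0.4·9.4 = 24.56.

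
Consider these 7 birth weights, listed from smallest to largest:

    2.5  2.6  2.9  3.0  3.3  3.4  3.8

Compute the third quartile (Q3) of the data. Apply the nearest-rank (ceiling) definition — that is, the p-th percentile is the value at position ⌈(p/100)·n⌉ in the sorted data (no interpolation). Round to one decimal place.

n = 7.
Position = ⌈75/100 · 7⌉ = ⌈5.25⌉ = 6.
The value at rank 6 is 3.4.

3.4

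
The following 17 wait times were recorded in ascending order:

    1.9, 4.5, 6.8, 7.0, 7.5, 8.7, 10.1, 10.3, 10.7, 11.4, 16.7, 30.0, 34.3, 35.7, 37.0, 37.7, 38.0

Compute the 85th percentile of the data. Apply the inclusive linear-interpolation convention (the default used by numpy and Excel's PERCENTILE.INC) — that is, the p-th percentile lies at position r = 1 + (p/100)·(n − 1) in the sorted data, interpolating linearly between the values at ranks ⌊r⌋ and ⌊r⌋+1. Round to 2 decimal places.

36.48

n = 17.
r = 1 + (85/100)·(17 − 1) = 1 + 13.6 = 14.6.
Rank 14 is 35.7 and rank 15 is 37.0.
Interpolate: 35.7 + 0.6·(37.0 − 35.7) = 35.7 + 0.6·1.3 = 36.48.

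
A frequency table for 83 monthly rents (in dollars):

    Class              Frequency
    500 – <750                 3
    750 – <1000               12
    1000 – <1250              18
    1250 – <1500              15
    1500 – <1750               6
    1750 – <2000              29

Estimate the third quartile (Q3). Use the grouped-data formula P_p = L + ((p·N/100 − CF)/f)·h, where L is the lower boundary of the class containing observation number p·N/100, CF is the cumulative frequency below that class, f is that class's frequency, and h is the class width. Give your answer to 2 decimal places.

N = 83; target position k = 75/100 · 83 = 62.25.
Cumulative frequencies: 3, 15, 33, 48, 54, 83.
Observation 62.25 falls in the class 1750 – <2000.
L = 1750, CF = 54, f = 29, h = 250.
P75 = 1750 + ((62.25 − 54)/29)·250 = 1750 + 71.1207 = 1821.12.

1821.12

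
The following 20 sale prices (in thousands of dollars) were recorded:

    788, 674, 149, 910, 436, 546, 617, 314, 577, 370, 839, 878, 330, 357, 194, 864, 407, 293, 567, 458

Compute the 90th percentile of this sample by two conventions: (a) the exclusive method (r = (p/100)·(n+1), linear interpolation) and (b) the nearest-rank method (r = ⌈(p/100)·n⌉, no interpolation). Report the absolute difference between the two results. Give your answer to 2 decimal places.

Sorted: 149, 194, 293, 314, 330, 357, 370, 407, 436, 458, 546, 567, 577, 617, 674, 788, 839, 864, 878, 910.
n = 20.
(a) r = 18.9; between ranks 18 (864) and 19 (878): 876.6.
(b) the nearest-rank method: rank 18 → 864.
|876.6 − 864| = 12.6.

12.60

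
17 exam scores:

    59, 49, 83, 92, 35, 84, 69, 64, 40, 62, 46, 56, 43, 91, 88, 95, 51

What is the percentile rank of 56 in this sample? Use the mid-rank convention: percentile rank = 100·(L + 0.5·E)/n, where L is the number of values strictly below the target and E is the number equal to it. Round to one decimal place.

Sorted: 35, 40, 43, 46, 49, 51, 56, 59, 62, 64, 69, 83, 84, 88, 91, 92, 95.
Count below 56: L = 6; count equal: E = 1; n = 17.
Percentile rank = 100·(6 + 0.5·1)/17 = 100·6.5/17 = 38.24.

38.2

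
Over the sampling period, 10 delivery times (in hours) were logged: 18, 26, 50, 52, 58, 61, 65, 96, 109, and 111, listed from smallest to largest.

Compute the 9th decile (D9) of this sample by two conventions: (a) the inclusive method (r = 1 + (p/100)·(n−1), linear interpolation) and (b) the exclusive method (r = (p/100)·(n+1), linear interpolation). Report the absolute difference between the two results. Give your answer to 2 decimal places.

n = 10.
(a) r = 9.1; between ranks 9 (109) and 10 (111): 109.2.
(b) r = 9.9; between ranks 9 (109) and 10 (111): 110.8.
|109.2 − 110.8| = 1.6.

1.60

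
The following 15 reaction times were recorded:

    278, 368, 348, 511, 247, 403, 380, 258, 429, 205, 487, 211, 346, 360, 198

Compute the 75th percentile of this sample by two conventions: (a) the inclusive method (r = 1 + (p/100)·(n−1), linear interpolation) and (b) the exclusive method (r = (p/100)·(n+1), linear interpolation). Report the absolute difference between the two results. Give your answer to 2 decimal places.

Sorted: 198, 205, 211, 247, 258, 278, 346, 348, 360, 368, 380, 403, 429, 487, 511.
n = 15.
(a) r = 11.5; between ranks 11 (380) and 12 (403): 391.5.
(b) r = 12 → value at rank 12 = 403.
|391.5 − 403| = 11.5.

11.50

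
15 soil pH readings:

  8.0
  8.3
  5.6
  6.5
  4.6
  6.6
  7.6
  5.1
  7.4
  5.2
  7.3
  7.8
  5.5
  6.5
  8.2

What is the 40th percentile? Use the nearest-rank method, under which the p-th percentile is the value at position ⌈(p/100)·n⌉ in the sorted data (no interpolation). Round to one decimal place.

6.5

Sorted: 4.6, 5.1, 5.2, 5.5, 5.6, 6.5, 6.5, 6.6, 7.3, 7.4, 7.6, 7.8, 8.0, 8.2, 8.3.
n = 15.
Position = ⌈40/100 · 15⌉ = ⌈6⌉ = 6.
The value at rank 6 is 6.5.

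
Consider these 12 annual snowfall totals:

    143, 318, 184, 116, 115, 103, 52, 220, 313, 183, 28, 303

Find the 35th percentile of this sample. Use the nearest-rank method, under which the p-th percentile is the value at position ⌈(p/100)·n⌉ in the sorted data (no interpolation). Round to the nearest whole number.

116

Sorted: 28, 52, 103, 115, 116, 143, 183, 184, 220, 303, 313, 318.
n = 12.
Position = ⌈35/100 · 12⌉ = ⌈4.2⌉ = 5.
The value at rank 5 is 116.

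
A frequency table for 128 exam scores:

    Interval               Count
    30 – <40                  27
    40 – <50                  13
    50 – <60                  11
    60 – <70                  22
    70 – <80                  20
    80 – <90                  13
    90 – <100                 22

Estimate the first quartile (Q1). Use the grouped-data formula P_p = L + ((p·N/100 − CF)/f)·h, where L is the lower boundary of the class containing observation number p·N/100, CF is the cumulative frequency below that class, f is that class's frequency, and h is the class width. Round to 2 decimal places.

43.85

N = 128; target position k = 25/100 · 128 = 32.
Cumulative frequencies: 27, 40, 51, 73, 93, 106, 128.
Observation 32 falls in the class 40 – <50.
L = 40, CF = 27, f = 13, h = 10.
P25 = 40 + ((32 − 27)/13)·10 = 40 + 3.84615 = 43.8462.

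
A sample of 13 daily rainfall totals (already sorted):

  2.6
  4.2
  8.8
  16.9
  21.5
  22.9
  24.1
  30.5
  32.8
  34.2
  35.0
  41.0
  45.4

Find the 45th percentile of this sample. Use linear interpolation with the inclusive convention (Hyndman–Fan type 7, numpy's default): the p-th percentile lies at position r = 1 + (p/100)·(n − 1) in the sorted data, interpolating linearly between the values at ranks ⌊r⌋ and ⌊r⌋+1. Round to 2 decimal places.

23.38

n = 13.
r = 1 + (45/100)·(13 − 1) = 1 + 5.4 = 6.4.
Rank 6 is 22.9 and rank 7 is 24.1.
Interpolate: 22.9 + 0.4·(24.1 − 22.9) = 22.9 + 0.4·1.2 = 23.38.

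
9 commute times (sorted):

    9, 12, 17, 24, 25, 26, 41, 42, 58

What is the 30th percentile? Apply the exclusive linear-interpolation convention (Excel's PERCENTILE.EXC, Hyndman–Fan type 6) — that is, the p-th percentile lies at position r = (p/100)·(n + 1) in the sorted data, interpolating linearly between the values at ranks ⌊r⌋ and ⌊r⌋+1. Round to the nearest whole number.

17

n = 9.
r = (30/100)·(9 + 1) = 3.
r is an integer, so P30 is the value at rank 3: 17.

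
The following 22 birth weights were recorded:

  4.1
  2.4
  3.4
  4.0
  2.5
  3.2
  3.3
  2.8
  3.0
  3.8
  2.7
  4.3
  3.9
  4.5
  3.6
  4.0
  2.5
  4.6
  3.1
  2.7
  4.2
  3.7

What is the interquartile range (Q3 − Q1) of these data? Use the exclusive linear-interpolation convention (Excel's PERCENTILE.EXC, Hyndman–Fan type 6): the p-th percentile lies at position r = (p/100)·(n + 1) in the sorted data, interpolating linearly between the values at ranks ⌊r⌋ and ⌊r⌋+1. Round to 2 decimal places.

Sorted: 2.4, 2.5, 2.5, 2.7, 2.7, 2.8, 3.0, 3.1, 3.2, 3.3, 3.4, 3.6, 3.7, 3.8, 3.9, 4.0, 4.0, 4.1, 4.2, 4.3, 4.5, 4.6.
n = 22.
P25: r = 5.75; ranks 5–6 are 2.7, 2.8; interpolating gives 2.775.
P75: r = 17.25; ranks 17–18 are 4.0, 4.1; interpolating gives 4.025.
Difference: 4.025 − 2.775 = 1.25.

1.25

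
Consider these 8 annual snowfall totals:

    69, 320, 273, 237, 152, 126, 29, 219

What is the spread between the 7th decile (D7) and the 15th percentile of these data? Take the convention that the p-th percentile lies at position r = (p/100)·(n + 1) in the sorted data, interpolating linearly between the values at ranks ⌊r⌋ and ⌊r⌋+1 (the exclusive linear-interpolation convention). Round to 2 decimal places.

204.80

Sorted: 29, 69, 126, 152, 219, 237, 273, 320.
n = 8.
P15: r = 1.35; ranks 1–2 are 29, 69; interpolating gives 43.
P70: r = 6.3; ranks 6–7 are 237, 273; interpolating gives 247.8.
Difference: 247.8 − 43 = 204.8.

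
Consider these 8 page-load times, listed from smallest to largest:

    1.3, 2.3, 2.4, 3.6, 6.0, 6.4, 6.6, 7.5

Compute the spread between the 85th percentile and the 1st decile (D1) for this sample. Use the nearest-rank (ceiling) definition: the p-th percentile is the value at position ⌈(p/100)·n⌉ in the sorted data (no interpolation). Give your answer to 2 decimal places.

5.30

n = 8.
P10: rank ⌈10/100·8⌉ = 1 → 1.3.
P85: rank ⌈85/100·8⌉ = 7 → 6.6.
Difference: 6.6 − 1.3 = 5.3.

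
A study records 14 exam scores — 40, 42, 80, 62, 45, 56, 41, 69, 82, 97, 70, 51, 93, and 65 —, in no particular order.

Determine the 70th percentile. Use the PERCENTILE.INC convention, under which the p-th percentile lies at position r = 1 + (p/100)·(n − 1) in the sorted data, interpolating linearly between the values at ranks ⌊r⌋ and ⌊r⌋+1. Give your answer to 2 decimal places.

71.00

Sorted: 40, 41, 42, 45, 51, 56, 62, 65, 69, 70, 80, 82, 93, 97.
n = 14.
r = 1 + (70/100)·(14 − 1) = 1 + 9.1 = 10.1.
Rank 10 is 70 and rank 11 is 80.
Interpolate: 70 + 0.1·(80 − 70) = 70 + 0.1·10 = 71.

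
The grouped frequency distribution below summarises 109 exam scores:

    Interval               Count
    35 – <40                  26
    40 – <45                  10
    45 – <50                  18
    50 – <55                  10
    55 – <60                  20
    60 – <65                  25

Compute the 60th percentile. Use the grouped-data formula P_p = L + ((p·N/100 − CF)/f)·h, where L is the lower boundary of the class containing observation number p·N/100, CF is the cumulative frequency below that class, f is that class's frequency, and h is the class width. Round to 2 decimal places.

N = 109; target position k = 60/100 · 109 = 65.4.
Cumulative frequencies: 26, 36, 54, 64, 84, 109.
Observation 65.4 falls in the class 55 – <60.
L = 55, CF = 64, f = 20, h = 5.
P60 = 55 + ((65.4 − 64)/20)·5 = 55 + 0.35 = 55.35.

55.35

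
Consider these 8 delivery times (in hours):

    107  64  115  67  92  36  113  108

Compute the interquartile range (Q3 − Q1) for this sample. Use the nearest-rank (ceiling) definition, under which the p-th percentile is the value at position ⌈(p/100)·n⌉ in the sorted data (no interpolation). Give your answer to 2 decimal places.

Sorted: 36, 64, 67, 92, 107, 108, 113, 115.
n = 8.
P25: rank ⌈25/100·8⌉ = 2 → 64.
P75: rank ⌈75/100·8⌉ = 6 → 108.
Difference: 108 − 64 = 44.

44.00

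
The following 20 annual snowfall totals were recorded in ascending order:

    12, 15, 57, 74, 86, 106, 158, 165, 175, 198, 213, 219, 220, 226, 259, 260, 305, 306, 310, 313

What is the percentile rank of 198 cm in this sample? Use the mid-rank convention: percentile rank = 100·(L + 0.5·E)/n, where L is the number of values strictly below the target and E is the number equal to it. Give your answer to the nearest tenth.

Count below 198: L = 9; count equal: E = 1; n = 20.
Percentile rank = 100·(9 + 0.5·1)/20 = 100·9.5/20 = 47.5.

47.5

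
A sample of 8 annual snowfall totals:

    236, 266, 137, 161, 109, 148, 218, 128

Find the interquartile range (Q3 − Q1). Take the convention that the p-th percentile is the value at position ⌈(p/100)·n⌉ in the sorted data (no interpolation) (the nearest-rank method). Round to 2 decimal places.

90.00

Sorted: 109, 128, 137, 148, 161, 218, 236, 266.
n = 8.
P25: rank ⌈25/100·8⌉ = 2 → 128.
P75: rank ⌈75/100·8⌉ = 6 → 218.
Difference: 218 − 128 = 90.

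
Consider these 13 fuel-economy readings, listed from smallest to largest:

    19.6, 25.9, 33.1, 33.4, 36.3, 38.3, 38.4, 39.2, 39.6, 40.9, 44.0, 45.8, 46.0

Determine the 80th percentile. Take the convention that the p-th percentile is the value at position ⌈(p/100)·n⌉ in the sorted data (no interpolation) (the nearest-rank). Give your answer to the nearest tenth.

n = 13.
Position = ⌈80/100 · 13⌉ = ⌈10.4⌉ = 11.
The value at rank 11 is 44.0.

44.0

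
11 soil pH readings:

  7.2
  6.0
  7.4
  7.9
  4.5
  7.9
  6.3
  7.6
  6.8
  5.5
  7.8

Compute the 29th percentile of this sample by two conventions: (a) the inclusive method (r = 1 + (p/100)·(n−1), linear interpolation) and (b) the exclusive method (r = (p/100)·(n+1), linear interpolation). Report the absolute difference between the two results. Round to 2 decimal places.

0.13

Sorted: 4.5, 5.5, 6.0, 6.3, 6.8, 7.2, 7.4, 7.6, 7.8, 7.9, 7.9.
n = 11.
(a) r = 3.9; between ranks 3 (6.0) and 4 (6.3): 6.27.
(b) r = 3.48; between ranks 3 (6.0) and 4 (6.3): 6.144.
|6.27 − 6.144| = 0.126.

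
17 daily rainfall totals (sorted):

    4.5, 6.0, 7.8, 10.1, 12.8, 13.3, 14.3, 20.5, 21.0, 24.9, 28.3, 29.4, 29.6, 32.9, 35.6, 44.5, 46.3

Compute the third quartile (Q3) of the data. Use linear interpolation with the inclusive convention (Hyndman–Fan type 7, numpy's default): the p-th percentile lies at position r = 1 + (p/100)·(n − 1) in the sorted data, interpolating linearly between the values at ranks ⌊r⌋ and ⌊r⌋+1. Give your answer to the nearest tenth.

29.6

n = 17.
r = 1 + (75/100)·(17 − 1) = 1 + 12 = 13.
r is an integer, so P75 is the value at rank 13: 29.6.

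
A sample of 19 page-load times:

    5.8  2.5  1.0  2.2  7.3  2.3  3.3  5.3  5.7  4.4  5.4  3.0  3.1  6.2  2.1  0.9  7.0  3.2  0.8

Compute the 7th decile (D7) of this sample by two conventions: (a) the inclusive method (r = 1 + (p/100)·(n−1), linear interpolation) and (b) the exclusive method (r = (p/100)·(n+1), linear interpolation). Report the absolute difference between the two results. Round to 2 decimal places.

0.04

Sorted: 0.8, 0.9, 1.0, 2.1, 2.2, 2.3, 2.5, 3.0, 3.1, 3.2, 3.3, 4.4, 5.3, 5.4, 5.7, 5.8, 6.2, 7.0, 7.3.
n = 19.
(a) r = 13.6; between ranks 13 (5.3) and 14 (5.4): 5.36.
(b) r = 14 → value at rank 14 = 5.4.
|5.36 − 5.4| = 0.04.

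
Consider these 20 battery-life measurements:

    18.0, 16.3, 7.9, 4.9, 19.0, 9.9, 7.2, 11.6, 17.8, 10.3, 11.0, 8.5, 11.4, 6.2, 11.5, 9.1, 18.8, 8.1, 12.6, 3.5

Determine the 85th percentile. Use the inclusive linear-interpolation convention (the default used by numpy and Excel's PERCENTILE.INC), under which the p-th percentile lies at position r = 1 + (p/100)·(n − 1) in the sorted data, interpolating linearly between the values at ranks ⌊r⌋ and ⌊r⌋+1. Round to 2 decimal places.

Sorted: 3.5, 4.9, 6.2, 7.2, 7.9, 8.1, 8.5, 9.1, 9.9, 10.3, 11.0, 11.4, 11.5, 11.6, 12.6, 16.3, 17.8, 18.0, 18.8, 19.0.
n = 20.
r = 1 + (85/100)·(20 − 1) = 1 + 16.15 = 17.15.
Rank 17 is 17.8 and rank 18 is 18.0.
Interpolate: 17.8 + 0.15·(18.0 − 17.8) = 17.8 + 0.15·0.2 = 17.83.

17.83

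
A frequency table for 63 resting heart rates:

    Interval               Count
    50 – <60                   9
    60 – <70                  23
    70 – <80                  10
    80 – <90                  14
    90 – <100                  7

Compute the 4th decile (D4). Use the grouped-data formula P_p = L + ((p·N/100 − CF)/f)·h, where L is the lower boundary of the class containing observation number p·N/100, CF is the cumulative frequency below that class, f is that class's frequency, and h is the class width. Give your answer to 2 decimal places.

67.04

N = 63; target position k = 40/100 · 63 = 25.2.
Cumulative frequencies: 9, 32, 42, 56, 63.
Observation 25.2 falls in the class 60 – <70.
L = 60, CF = 9, f = 23, h = 10.
P40 = 60 + ((25.2 − 9)/23)·10 = 60 + 7.04348 = 67.0435.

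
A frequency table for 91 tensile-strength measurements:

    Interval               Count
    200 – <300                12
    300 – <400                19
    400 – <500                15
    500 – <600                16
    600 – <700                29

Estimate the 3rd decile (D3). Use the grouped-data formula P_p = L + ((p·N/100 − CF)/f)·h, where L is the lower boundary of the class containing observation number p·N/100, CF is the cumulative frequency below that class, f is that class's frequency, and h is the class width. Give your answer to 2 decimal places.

380.53

N = 91; target position k = 30/100 · 91 = 27.3.
Cumulative frequencies: 12, 31, 46, 62, 91.
Observation 27.3 falls in the class 300 – <400.
L = 300, CF = 12, f = 19, h = 100.
P30 = 300 + ((27.3 − 12)/19)·100 = 300 + 80.5263 = 380.526.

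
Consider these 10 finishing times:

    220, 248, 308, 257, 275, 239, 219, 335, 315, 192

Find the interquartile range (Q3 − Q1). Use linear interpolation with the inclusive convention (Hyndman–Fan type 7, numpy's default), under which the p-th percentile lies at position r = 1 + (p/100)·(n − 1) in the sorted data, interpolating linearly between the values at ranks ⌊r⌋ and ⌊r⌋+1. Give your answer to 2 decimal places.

75.00

Sorted: 192, 219, 220, 239, 248, 257, 275, 308, 315, 335.
n = 10.
P25: r = 3.25; ranks 3–4 are 220, 239; interpolating gives 224.75.
P75: r = 7.75; ranks 7–8 are 275, 308; interpolating gives 299.75.
Difference: 299.75 − 224.75 = 75.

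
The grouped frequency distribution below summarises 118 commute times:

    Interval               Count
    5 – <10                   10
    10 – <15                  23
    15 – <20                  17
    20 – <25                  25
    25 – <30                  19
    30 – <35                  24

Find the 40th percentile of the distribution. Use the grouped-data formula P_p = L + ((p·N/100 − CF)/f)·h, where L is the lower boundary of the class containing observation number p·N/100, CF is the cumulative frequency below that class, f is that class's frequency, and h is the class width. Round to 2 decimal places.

N = 118; target position k = 40/100 · 118 = 47.2.
Cumulative frequencies: 10, 33, 50, 75, 94, 118.
Observation 47.2 falls in the class 15 – <20.
L = 15, CF = 33, f = 17, h = 5.
P40 = 15 + ((47.2 − 33)/17)·5 = 15 + 4.17647 = 19.1765.

19.18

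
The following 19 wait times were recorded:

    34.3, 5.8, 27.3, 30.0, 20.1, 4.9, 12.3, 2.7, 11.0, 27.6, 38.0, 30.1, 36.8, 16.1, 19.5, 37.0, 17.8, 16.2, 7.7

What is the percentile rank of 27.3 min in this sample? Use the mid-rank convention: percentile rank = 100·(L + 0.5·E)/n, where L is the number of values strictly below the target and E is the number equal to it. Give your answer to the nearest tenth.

60.5

Sorted: 2.7, 4.9, 5.8, 7.7, 11.0, 12.3, 16.1, 16.2, 17.8, 19.5, 20.1, 27.3, 27.6, 30.0, 30.1, 34.3, 36.8, 37.0, 38.0.
Count below 27.3: L = 11; count equal: E = 1; n = 19.
Percentile rank = 100·(11 + 0.5·1)/19 = 100·11.5/19 = 60.53.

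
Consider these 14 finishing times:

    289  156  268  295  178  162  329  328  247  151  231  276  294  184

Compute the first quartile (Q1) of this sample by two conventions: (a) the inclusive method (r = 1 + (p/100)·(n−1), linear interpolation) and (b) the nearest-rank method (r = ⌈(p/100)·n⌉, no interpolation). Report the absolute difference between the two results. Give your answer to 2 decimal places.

Sorted: 151, 156, 162, 178, 184, 231, 247, 268, 276, 289, 294, 295, 328, 329.
n = 14.
(a) r = 4.25; between ranks 4 (178) and 5 (184): 179.5.
(b) the nearest-rank method: rank 4 → 178.
|179.5 − 178| = 1.5.

1.50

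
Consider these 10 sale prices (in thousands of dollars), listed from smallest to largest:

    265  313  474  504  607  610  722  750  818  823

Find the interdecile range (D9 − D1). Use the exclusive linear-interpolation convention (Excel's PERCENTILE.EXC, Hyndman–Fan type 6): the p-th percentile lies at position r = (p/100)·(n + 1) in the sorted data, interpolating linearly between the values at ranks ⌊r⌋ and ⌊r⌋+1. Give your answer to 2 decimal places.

n = 10.
P10: r = 1.1; ranks 1–2 are 265, 313; interpolating gives 269.8.
P90: r = 9.9; ranks 9–10 are 818, 823; interpolating gives 822.5.
Difference: 822.5 − 269.8 = 552.7.

552.70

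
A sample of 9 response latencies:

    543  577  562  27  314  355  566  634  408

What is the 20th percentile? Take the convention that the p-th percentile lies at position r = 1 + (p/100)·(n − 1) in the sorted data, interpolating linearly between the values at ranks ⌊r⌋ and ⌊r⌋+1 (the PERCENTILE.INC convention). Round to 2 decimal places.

338.60

Sorted: 27, 314, 355, 408, 543, 562, 566, 577, 634.
n = 9.
r = 1 + (20/100)·(9 − 1) = 1 + 1.6 = 2.6.
Rank 2 is 314 and rank 3 is 355.
Interpolate: 314 + 0.6·(355 − 314) = 314 + 0.6·41 = 338.6.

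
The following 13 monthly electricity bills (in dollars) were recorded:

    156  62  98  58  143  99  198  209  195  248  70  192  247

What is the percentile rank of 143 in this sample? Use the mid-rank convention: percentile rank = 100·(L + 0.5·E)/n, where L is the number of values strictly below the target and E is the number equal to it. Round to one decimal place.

42.3

Sorted: 58, 62, 70, 98, 99, 143, 156, 192, 195, 198, 209, 247, 248.
Count below 143: L = 5; count equal: E = 1; n = 13.
Percentile rank = 100·(5 + 0.5·1)/13 = 100·5.5/13 = 42.31.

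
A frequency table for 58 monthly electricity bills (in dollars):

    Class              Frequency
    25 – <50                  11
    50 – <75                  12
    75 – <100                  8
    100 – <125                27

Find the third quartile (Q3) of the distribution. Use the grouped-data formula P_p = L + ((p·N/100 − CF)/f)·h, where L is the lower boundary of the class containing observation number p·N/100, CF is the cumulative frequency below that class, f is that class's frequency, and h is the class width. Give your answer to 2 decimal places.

N = 58; target position k = 75/100 · 58 = 43.5.
Cumulative frequencies: 11, 23, 31, 58.
Observation 43.5 falls in the class 100 – <125.
L = 100, CF = 31, f = 27, h = 25.
P75 = 100 + ((43.5 − 31)/27)·25 = 100 + 11.5741 = 111.574.

111.57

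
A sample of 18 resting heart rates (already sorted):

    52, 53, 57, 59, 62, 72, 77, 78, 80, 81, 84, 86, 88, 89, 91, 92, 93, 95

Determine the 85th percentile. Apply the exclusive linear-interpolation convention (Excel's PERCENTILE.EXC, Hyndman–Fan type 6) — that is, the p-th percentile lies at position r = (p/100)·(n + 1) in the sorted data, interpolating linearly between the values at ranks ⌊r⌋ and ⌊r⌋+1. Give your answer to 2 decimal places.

n = 18.
r = (85/100)·(18 + 1) = 16.15.
Rank 16 is 92 and rank 17 is 93.
Interpolate: 92 + 0.15·(93 − 92) = 92 + 0.15·1 = 92.15.

92.15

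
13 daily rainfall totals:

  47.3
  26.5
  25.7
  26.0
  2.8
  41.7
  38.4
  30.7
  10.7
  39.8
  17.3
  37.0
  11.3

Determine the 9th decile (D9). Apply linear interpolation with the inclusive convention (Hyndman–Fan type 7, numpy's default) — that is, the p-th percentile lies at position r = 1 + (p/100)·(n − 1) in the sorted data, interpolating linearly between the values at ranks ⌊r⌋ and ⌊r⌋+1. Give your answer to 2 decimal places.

41.32

Sorted: 2.8, 10.7, 11.3, 17.3, 25.7, 26.0, 26.5, 30.7, 37.0, 38.4, 39.8, 41.7, 47.3.
n = 13.
r = 1 + (90/100)·(13 − 1) = 1 + 10.8 = 11.8.
Rank 11 is 39.8 and rank 12 is 41.7.
Interpolate: 39.8 + 0.8·(41.7 − 39.8) = 39.8 + 0.8·1.9 = 41.32.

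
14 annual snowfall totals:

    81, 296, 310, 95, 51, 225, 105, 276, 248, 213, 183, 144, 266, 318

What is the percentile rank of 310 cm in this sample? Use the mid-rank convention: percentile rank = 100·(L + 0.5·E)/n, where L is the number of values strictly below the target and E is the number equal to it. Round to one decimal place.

89.3

Sorted: 51, 81, 95, 105, 144, 183, 213, 225, 248, 266, 276, 296, 310, 318.
Count below 310: L = 12; count equal: E = 1; n = 14.
Percentile rank = 100·(12 + 0.5·1)/14 = 100·12.5/14 = 89.29.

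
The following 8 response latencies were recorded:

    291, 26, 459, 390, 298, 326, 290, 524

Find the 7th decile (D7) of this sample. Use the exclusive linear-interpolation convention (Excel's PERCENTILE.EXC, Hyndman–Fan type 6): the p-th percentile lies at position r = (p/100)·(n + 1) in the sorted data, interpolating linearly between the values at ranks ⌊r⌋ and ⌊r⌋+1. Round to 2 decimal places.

Sorted: 26, 290, 291, 298, 326, 390, 459, 524.
n = 8.
r = (70/100)·(8 + 1) = 6.3.
Rank 6 is 390 and rank 7 is 459.
Interpolate: 390 + 0.3·(459 − 390) = 390 + 0.3·69 = 410.7.

410.70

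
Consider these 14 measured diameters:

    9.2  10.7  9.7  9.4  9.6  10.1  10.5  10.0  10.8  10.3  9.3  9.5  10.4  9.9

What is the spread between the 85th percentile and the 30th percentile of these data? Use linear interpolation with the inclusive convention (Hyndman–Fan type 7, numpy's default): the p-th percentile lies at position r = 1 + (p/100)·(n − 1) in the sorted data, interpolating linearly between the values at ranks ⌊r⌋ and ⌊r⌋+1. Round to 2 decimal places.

0.92

Sorted: 9.2, 9.3, 9.4, 9.5, 9.6, 9.7, 9.9, 10.0, 10.1, 10.3, 10.4, 10.5, 10.7, 10.8.
n = 14.
P30: r = 4.9; ranks 4–5 are 9.5, 9.6; interpolating gives 9.59.
P85: r = 12.05; ranks 12–13 are 10.5, 10.7; interpolating gives 10.51.
Difference: 10.51 − 9.59 = 0.92.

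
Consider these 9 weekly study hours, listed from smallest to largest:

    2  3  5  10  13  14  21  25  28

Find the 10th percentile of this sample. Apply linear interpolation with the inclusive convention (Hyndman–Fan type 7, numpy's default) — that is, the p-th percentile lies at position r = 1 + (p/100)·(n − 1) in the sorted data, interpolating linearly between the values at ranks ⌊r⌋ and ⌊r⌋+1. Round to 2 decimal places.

2.80

n = 9.
r = 1 + (10/100)·(9 − 1) = 1 + 0.8 = 1.8.
Rank 1 is 2 and rank 2 is 3.
Interpolate: 2 + 0.8·(3 − 2) = 2 + 0.8·1 = 2.8.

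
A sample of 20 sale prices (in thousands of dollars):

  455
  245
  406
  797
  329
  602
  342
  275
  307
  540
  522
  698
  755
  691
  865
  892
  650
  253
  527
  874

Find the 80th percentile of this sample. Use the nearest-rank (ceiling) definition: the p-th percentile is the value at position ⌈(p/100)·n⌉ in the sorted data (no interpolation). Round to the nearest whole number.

755

Sorted: 245, 253, 275, 307, 329, 342, 406, 455, 522, 527, 540, 602, 650, 691, 698, 755, 797, 865, 874, 892.
n = 20.
Position = ⌈80/100 · 20⌉ = ⌈16⌉ = 16.
The value at rank 16 is 755.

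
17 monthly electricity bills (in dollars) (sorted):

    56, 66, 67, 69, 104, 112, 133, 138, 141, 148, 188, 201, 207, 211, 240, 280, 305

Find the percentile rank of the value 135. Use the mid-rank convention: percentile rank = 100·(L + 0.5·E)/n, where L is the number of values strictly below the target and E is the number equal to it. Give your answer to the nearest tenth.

41.2

Count below 135: L = 7; count equal: E = 0; n = 17.
Percentile rank = 100·(7 + 0.5·0)/17 = 100·7/17 = 41.18.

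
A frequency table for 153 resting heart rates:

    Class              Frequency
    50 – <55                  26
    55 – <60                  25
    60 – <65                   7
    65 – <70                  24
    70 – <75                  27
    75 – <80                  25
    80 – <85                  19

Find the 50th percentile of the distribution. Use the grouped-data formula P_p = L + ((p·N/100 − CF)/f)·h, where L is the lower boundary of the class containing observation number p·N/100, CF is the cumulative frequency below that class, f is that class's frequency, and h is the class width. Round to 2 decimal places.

N = 153; target position k = 50/100 · 153 = 76.5.
Cumulative frequencies: 26, 51, 58, 82, 109, 134, 153.
Observation 76.5 falls in the class 65 – <70.
L = 65, CF = 58, f = 24, h = 5.
P50 = 65 + ((76.5 − 58)/24)·5 = 65 + 3.85417 = 68.8542.

68.85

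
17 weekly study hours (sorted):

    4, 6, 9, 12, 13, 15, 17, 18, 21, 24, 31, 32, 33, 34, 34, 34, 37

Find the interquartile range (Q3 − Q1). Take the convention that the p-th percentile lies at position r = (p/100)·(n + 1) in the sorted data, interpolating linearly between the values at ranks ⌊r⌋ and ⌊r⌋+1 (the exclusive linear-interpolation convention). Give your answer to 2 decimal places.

21.00

n = 17.
P25: r = 4.5; ranks 4–5 are 12, 13; interpolating gives 12.5.
P75: r = 13.5; ranks 13–14 are 33, 34; interpolating gives 33.5.
Difference: 33.5 − 12.5 = 21.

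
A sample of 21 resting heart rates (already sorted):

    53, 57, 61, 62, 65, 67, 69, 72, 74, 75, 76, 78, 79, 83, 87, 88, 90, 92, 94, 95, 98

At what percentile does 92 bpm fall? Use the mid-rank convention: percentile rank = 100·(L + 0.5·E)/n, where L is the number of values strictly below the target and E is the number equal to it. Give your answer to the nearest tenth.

Count below 92: L = 17; count equal: E = 1; n = 21.
Percentile rank = 100·(17 + 0.5·1)/21 = 100·17.5/21 = 83.33.

83.3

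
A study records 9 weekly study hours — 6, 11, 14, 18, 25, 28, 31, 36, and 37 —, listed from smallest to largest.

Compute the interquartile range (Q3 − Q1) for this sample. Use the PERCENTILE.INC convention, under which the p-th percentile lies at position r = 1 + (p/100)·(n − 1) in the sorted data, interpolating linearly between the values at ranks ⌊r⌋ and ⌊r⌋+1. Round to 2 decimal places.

17.00

n = 9.
P25: r = 3 (integer) → 14.
P75: r = 7 (integer) → 31.
Difference: 31 − 14 = 17.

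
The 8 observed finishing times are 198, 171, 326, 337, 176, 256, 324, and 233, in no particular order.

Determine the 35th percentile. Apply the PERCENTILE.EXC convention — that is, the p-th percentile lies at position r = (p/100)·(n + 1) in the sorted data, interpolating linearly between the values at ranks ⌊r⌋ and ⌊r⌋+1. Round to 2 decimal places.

Sorted: 171, 176, 198, 233, 256, 324, 326, 337.
n = 8.
r = (35/100)·(8 + 1) = 3.15.
Rank 3 is 198 and rank 4 is 233.
Interpolate: 198 + 0.15·(233 − 198) = 198 + 0.15·35 = 203.25.

203.25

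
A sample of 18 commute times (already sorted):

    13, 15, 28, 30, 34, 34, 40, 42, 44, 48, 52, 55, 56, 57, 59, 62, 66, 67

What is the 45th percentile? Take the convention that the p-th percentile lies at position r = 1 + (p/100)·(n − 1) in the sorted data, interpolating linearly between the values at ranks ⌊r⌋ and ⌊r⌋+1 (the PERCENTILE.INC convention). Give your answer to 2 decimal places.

43.30

n = 18.
r = 1 + (45/100)·(18 − 1) = 1 + 7.65 = 8.65.
Rank 8 is 42 and rank 9 is 44.
Interpolate: 42 + 0.65·(44 − 42) = 42 + 0.65·2 = 43.3.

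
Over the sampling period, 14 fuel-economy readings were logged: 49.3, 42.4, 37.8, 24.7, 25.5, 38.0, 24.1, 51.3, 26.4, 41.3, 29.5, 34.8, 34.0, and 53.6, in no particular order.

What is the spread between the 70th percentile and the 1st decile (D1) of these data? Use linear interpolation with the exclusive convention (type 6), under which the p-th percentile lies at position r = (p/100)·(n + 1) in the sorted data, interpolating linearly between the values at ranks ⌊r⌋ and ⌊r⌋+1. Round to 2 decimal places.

17.45

Sorted: 24.1, 24.7, 25.5, 26.4, 29.5, 34.0, 34.8, 37.8, 38.0, 41.3, 42.4, 49.3, 51.3, 53.6.
n = 14.
P10: r = 1.5; ranks 1–2 are 24.1, 24.7; interpolating gives 24.4.
P70: r = 10.5; ranks 10–11 are 41.3, 42.4; interpolating gives 41.85.
Difference: 41.85 − 24.4 = 17.45.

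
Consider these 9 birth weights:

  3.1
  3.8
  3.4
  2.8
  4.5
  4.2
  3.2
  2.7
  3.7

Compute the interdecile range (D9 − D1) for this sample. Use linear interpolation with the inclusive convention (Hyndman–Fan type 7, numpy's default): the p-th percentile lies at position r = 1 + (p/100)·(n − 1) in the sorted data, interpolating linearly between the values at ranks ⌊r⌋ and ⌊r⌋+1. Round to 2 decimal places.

Sorted: 2.7, 2.8, 3.1, 3.2, 3.4, 3.7, 3.8, 4.2, 4.5.
n = 9.
P10: r = 1.8; ranks 1–2 are 2.7, 2.8; interpolating gives 2.78.
P90: r = 8.2; ranks 8–9 are 4.2, 4.5; interpolating gives 4.26.
Difference: 4.26 − 2.78 = 1.48.

1.48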